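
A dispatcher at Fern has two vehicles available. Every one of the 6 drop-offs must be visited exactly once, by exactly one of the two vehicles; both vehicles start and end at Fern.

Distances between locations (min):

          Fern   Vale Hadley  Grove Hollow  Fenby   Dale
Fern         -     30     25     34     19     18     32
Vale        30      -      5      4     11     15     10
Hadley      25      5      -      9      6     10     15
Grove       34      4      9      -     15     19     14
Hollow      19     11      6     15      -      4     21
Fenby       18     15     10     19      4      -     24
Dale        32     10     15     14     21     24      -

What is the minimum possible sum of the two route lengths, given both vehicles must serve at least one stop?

Minimum combined distance: 116 min.

Check every non-empty split of the stops between the two vehicles; for each half take its own optimal tour:
  {Vale} + {Hadley, Grove, Hollow, Fenby, Dale}: 60 + 83 = 143
  {Hadley} + {Vale, Grove, Hollow, Fenby, Dale}: 50 + 83 = 133
  {Vale, Hadley} + {Grove, Hollow, Fenby, Dale}: 60 + 83 = 143
  {Grove} + {Vale, Hadley, Hollow, Fenby, Dale}: 68 + 75 = 143
  {Vale, Grove} + {Hadley, Hollow, Fenby, Dale}: 68 + 75 = 143
  {Hadley, Grove} + {Vale, Hollow, Fenby, Dale}: 68 + 75 = 143
  … (31 splits in total)
  {Fenby} + {Vale, Hadley, Grove, Hollow, Dale}: 36 + 80 = 116  ← best
Best: vehicle 1 Fern → Fenby → Fern = 36; vehicle 2 Fern → Hollow → Hadley → Vale → Grove → Dale → Fern = 80; combined 116.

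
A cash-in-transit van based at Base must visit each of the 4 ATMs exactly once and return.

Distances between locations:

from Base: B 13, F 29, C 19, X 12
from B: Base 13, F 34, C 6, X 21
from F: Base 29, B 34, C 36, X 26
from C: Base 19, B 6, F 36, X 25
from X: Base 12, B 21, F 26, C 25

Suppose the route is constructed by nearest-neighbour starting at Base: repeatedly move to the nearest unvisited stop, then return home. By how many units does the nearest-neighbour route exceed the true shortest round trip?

11 longer than the optimal tour.

Base: X=12, B=13, C=19, F=29 ⇒ X
X: B=21, C=25, F=26 ⇒ B
B: C=6, F=34 ⇒ C
C: F=36 ⇒ F
NN route Base → X → B → C → F → Base costs 104.
Optimal: Base → B → C → F → X → Base costs 93 (by enumerating all 12 distinct tours).
Excess = 104 − 93 = 11.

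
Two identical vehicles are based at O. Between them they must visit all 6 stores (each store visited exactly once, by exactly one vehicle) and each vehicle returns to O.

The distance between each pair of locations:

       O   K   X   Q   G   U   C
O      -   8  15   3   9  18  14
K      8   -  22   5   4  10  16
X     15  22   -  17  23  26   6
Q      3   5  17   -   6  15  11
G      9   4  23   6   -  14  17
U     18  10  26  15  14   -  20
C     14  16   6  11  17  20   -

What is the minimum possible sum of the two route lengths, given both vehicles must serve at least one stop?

Check every non-empty split of the stops between the two vehicles; for each half take its own optimal tour:
  {K} + {X, Q, G, U, C}: 16 + 64 = 80
  {X} + {K, Q, G, U, C}: 30 + 57 = 87
  {K, X} + {Q, G, U, C}: 45 + 57 = 102
  {Q} + {K, X, G, U, C}: 6 + 64 = 70
  {K, Q} + {X, G, U, C}: 16 + 64 = 80
  {X, Q} + {K, G, U, C}: 35 + 57 = 92
  … (31 splits in total)
Best: vehicle 1 O → Q → O = 6; vehicle 2 O → X → C → U → K → G → O = 64; combined 70.

Minimum combined distance: 70.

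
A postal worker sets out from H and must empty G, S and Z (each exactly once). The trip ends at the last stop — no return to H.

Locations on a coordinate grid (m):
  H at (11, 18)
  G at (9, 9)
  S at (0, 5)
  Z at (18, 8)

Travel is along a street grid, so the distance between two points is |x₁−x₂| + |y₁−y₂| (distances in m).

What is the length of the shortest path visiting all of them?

Shortest open route: 40 m.

There are 3! = 6 possible orderings.
H→G→S→Z: 11+13+21 = 45
H→G→Z→S: 11+10+21 = 42
H→S→G→Z: 24+13+10 = 47
H→S→Z→G: 24+21+10 = 55
H→Z→G→S: 17+10+13 = 40
H→Z→S→G: 17+21+13 = 51
The minimum is 40.
One shortest path: H → Z → G → S.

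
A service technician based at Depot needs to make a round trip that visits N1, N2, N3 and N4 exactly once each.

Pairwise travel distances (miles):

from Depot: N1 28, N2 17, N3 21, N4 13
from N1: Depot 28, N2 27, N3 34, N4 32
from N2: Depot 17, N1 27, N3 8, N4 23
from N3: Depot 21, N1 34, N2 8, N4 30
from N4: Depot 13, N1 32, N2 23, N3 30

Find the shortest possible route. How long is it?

There are 12 distinct closed tours to check (reversals are equivalent).
Depot→N1→N2→N3→N4→Depot: 28+27+8+30+13 = 106
Depot→N1→N2→N4→N3→Depot: 28+27+23+30+21 = 129
Depot→N1→N3→N2→N4→Depot: 28+34+8+23+13 = 106
Depot→N1→N3→N4→N2→Depot: 28+34+30+23+17 = 132
Depot→N1→N4→N2→N3→Depot: 28+32+23+8+21 = 112
Depot→N1→N4→N3→N2→Depot: 28+32+30+8+17 = 115
Depot→N2→N1→N3→N4→Depot: 17+27+34+30+13 = 121
Depot→N2→N1→N4→N3→Depot: 17+27+32+30+21 = 127
Depot→N2→N3→N1→N4→Depot: 17+8+34+32+13 = 104
Depot→N2→N4→N1→N3→Depot: 17+23+32+34+21 = 127
Depot→N3→N1→N2→N4→Depot: 21+34+27+23+13 = 118
Depot→N3→N2→N1→N4→Depot: 21+8+27+32+13 = 101
The minimum is 101.
One optimal route: Depot → N3 → N2 → N1 → N4 → Depot (or its reverse).

Minimum total distance: 101 miles.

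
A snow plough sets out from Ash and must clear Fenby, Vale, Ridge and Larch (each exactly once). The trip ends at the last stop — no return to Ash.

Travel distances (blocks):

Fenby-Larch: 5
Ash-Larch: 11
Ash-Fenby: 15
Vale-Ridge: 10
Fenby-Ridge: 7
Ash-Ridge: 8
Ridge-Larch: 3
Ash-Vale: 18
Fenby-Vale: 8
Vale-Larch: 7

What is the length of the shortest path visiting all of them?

Minimum one-way distance = 24 blocks.

There are 4! = 24 possible orderings.
Ash - Fenby - Vale - Ridge - Larch: 15+8+10+3 = 36
Ash - Fenby - Vale - Larch - Ridge: 15+8+7+3 = 33
Ash - Fenby - Ridge - Vale - Larch: 15+7+10+7 = 39
Ash - Fenby - Ridge - Larch - Vale: 15+7+3+7 = 32
Ash - Fenby - Larch - Vale - Ridge: 15+5+7+10 = 37
Ash - Fenby - Larch - Ridge - Vale: 15+5+3+10 = 33
Ash - Vale - Fenby - Ridge - Larch: 18+8+7+3 = 36
Ash - Vale - Fenby - Larch - Ridge: 18+8+5+3 = 34
Ash - Vale - Ridge - Fenby - Larch: 18+10+7+5 = 40
Ash - Vale - Ridge - Larch - Fenby: 18+10+3+5 = 36
Ash - Vale - Larch - Fenby - Ridge: 18+7+5+7 = 37
Ash - Vale - Larch - Ridge - Fenby: 18+7+3+7 = 35
Ash - Ridge - Fenby - Vale - Larch: 8+7+8+7 = 30
Ash - Ridge - Fenby - Larch - Vale: 8+7+5+7 = 27
… (10 more)
Ash - Ridge - Larch - Fenby - Vale: 8+3+5+8 = 24  ← best
The minimum is 24.
One shortest path: Ash → Ridge → Larch → Fenby → Vale.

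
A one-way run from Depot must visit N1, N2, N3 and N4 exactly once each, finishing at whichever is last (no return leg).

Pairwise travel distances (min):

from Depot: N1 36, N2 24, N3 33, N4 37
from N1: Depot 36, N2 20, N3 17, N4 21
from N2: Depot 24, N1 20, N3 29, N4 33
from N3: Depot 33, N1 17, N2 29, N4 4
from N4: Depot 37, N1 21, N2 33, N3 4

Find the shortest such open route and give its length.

Minimum one-way distance = 65 min.

There are 4! = 24 possible orderings.
Depot→N1→N2→N3→N4: 36+20+29+4 = 89
Depot→N1→N2→N4→N3: 36+20+33+4 = 93
Depot→N1→N3→N2→N4: 36+17+29+33 = 115
Depot→N1→N3→N4→N2: 36+17+4+33 = 90
Depot→N1→N4→N2→N3: 36+21+33+29 = 119
Depot→N1→N4→N3→N2: 36+21+4+29 = 90
Depot→N2→N1→N3→N4: 24+20+17+4 = 65
Depot→N2→N1→N4→N3: 24+20+21+4 = 69
Depot→N2→N3→N1→N4: 24+29+17+21 = 91
Depot→N2→N3→N4→N1: 24+29+4+21 = 78
Depot→N2→N4→N1→N3: 24+33+21+17 = 95
Depot→N2→N4→N3→N1: 24+33+4+17 = 78
Depot→N3→N1→N2→N4: 33+17+20+33 = 103
Depot→N3→N1→N4→N2: 33+17+21+33 = 104
… (10 more)
The minimum is 65.
One shortest path: Depot → N2 → N1 → N3 → N4.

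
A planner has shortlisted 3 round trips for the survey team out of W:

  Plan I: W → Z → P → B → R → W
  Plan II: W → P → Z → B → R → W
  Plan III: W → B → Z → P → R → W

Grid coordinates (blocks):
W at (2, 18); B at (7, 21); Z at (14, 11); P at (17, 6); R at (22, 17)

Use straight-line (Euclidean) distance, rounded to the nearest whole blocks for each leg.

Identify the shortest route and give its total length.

Plan I: 14 + 6 + 18 + 16 + 20 = 74
Plan II: 19 + 6 + 12 + 16 + 20 = 73
Plan III: 6 + 12 + 6 + 12 + 20 = 56

56 blocks — Plan III is the shortest.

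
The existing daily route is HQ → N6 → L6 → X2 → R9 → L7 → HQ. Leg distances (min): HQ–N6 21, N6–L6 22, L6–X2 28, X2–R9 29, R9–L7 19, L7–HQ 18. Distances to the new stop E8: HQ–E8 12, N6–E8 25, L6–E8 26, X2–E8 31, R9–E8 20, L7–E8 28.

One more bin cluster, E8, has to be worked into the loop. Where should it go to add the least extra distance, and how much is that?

Minimum extra distance: 16 min, inserting E8 between HQ and N6.

Insertion cost between consecutive stops i–j is d(i,E8) + d(E8,j) − d(i,j):
  between HQ and N6: 12 + 25 − 21 = 16
  between N6 and L6: 25 + 26 − 22 = 29
  between L6 and X2: 26 + 31 − 28 = 29
  between X2 and R9: 31 + 20 − 29 = 22
  between R9 and L7: 20 + 28 − 19 = 29
  between L7 and HQ: 28 + 12 − 18 = 22
Cheapest insertion is between HQ and N6, adding 16.
New total = 137 + 16 = 153.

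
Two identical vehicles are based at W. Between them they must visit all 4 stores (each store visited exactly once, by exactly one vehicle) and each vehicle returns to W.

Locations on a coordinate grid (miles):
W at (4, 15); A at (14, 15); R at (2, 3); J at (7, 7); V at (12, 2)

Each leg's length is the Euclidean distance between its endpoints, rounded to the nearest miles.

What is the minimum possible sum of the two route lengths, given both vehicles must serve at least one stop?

Minimum combined distance: 58 miles.

Try each way of splitting the stops between the two vehicles (each non-empty) and, for each split, find the best tour for each vehicle:
  {A} + {R, J, V}: 20 + 38 = 58
  {R} + {A, J, V}: 24 + 39 = 63
  {A, R} + {J, V}: 39 + 31 = 70
  {J} + {A, R, V}: 18 + 45 = 63
  {A, J} + {R, V}: 30 + 37 = 67
  {R, J} + {A, V}: 27 + 38 = 65
  … (7 splits in total)
Best: vehicle 1 W → A → W = 20; vehicle 2 W → R → V → J → W = 38; combined 58.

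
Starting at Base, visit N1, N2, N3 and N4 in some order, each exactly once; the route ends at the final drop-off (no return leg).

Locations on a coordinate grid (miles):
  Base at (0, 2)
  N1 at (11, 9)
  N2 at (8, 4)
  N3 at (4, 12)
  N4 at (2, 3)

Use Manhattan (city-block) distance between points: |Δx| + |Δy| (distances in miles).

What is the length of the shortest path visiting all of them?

There are 4! = 24 possible orderings.
Base → N1 → N2 → N3 → N4: 18+8+12+11 = 49
Base → N1 → N2 → N4 → N3: 18+8+7+11 = 44
Base → N1 → N3 → N2 → N4: 18+10+12+7 = 47
Base → N1 → N3 → N4 → N2: 18+10+11+7 = 46
Base → N1 → N4 → N2 → N3: 18+15+7+12 = 52
Base → N1 → N4 → N3 → N2: 18+15+11+12 = 56
Base → N2 → N1 → N3 → N4: 10+8+10+11 = 39
Base → N2 → N1 → N4 → N3: 10+8+15+11 = 44
Base → N2 → N3 → N1 → N4: 10+12+10+15 = 47
Base → N2 → N3 → N4 → N1: 10+12+11+15 = 48
Base → N2 → N4 → N1 → N3: 10+7+15+10 = 42
Base → N2 → N4 → N3 → N1: 10+7+11+10 = 38
Base → N3 → N1 → N2 → N4: 14+10+8+7 = 39
Base → N3 → N1 → N4 → N2: 14+10+15+7 = 46
… (10 more)
Base → N4 → N2 → N1 → N3: 3+7+8+10 = 28  ← best
The minimum is 28.
One shortest path: Base → N4 → N2 → N1 → N3.

Shortest open route: 28 miles.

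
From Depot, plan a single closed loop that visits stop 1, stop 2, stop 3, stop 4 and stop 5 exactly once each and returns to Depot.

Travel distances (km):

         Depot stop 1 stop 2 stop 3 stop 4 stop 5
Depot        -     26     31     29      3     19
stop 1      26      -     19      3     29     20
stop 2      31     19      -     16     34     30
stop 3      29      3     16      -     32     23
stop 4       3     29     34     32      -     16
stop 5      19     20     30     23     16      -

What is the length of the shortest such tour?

With 5 stops there are 5!/2 = 60 distinct round trips (a route and its reverse cost the same).
Depot-stop 1-stop 2-stop 3-stop 4-stop 5-Depot: 26+19+16+32+16+19 = 128
Depot-stop 1-stop 2-stop 3-stop 5-stop 4-Depot: 26+19+16+23+16+3 = 103
Depot-stop 1-stop 2-stop 4-stop 3-stop 5-Depot: 26+19+34+32+23+19 = 153
Depot-stop 1-stop 2-stop 4-stop 5-stop 3-Depot: 26+19+34+16+23+29 = 147
Depot-stop 1-stop 2-stop 5-stop 3-stop 4-Depot: 26+19+30+23+32+3 = 133
Depot-stop 1-stop 2-stop 5-stop 4-stop 3-Depot: 26+19+30+16+32+29 = 152
Depot-stop 1-stop 3-stop 2-stop 4-stop 5-Depot: 26+3+16+34+16+19 = 114
Depot-stop 1-stop 3-stop 2-stop 5-stop 4-Depot: 26+3+16+30+16+3 = 94
Depot-stop 1-stop 3-stop 4-stop 2-stop 5-Depot: 26+3+32+34+30+19 = 144
Depot-stop 1-stop 3-stop 4-stop 5-stop 2-Depot: 26+3+32+16+30+31 = 138
Depot-stop 1-stop 3-stop 5-stop 2-stop 4-Depot: 26+3+23+30+34+3 = 119
Depot-stop 1-stop 3-stop 5-stop 4-stop 2-Depot: 26+3+23+16+34+31 = 133
Depot-stop 1-stop 4-stop 2-stop 3-stop 5-Depot: 26+29+34+16+23+19 = 147
Depot-stop 1-stop 4-stop 2-stop 5-stop 3-Depot: 26+29+34+30+23+29 = 171
… (46 more)
Depot-stop 2-stop 3-stop 1-stop 5-stop 4-Depot: 31+16+3+20+16+3 = 89  ← best
The minimum is 89.
One optimal route: Depot → stop 2 → stop 3 → stop 1 → stop 5 → stop 4 → Depot (or its reverse).

Shortest round trip = 89 km.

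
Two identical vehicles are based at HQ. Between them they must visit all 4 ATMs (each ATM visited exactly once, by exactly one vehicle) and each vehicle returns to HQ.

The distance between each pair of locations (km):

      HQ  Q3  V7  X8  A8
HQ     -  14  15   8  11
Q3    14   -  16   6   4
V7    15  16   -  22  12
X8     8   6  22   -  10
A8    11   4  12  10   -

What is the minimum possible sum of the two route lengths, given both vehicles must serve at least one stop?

59 km — the smallest possible combined total.

There are 2^3 − 1 = 7 ways to divide the 4 stops into two non-empty groups. For each, the best each vehicle can do is its own shortest tour through its group:
  {Q3} + {V7, X8, A8}: 28 + 45 = 73
  {V7} + {Q3, X8, A8}: 30 + 29 = 59
  {Q3, V7} + {X8, A8}: 45 + 29 = 74
  {X8} + {Q3, V7, A8}: 16 + 45 = 61
  {Q3, X8} + {V7, A8}: 28 + 38 = 66
  {V7, X8} + {Q3, A8}: 45 + 29 = 74
  … (7 splits in total)
Best: vehicle 1 HQ → V7 → HQ = 30; vehicle 2 HQ → X8 → Q3 → A8 → HQ = 29; combined 59.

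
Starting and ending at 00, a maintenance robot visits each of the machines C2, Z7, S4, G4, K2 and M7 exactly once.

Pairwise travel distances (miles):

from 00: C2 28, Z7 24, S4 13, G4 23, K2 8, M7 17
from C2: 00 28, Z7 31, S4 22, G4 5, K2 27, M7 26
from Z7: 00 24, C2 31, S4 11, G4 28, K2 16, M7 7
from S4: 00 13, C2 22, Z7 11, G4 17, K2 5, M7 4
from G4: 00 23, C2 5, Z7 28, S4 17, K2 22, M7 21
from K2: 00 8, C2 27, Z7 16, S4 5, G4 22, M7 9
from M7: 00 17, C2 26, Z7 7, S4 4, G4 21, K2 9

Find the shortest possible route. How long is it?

With 6 stops there are 6!/2 = 360 distinct round trips (a route and its reverse cost the same).
00 → C2 → Z7 → S4 → G4 → K2 → M7 → 00: 28+31+11+17+22+9+17 = 135
00 → C2 → Z7 → S4 → G4 → M7 → K2 → 00: 28+31+11+17+21+9+8 = 125
00 → C2 → Z7 → S4 → K2 → G4 → M7 → 00: 28+31+11+5+22+21+17 = 135
00 → C2 → Z7 → S4 → K2 → M7 → G4 → 00: 28+31+11+5+9+21+23 = 128
00 → C2 → Z7 → S4 → M7 → G4 → K2 → 00: 28+31+11+4+21+22+8 = 125
00 → C2 → Z7 → S4 → M7 → K2 → G4 → 00: 28+31+11+4+9+22+23 = 128
00 → C2 → Z7 → G4 → S4 → K2 → M7 → 00: 28+31+28+17+5+9+17 = 135
00 → C2 → Z7 → G4 → S4 → M7 → K2 → 00: 28+31+28+17+4+9+8 = 125
… (352 more)
00 → G4 → C2 → Z7 → M7 → S4 → K2 → 00: 23+5+31+7+4+5+8 = 83  ← best
The minimum is 83.
One optimal route: 00 → G4 → C2 → Z7 → M7 → S4 → K2 → 00 (or its reverse).

83 miles — the shortest possible round trip.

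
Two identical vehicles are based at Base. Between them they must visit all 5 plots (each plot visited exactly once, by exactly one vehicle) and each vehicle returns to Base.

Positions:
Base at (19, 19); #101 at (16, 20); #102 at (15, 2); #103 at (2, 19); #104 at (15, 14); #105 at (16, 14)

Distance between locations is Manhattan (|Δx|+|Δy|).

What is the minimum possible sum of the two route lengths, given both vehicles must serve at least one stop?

76 — the smallest possible combined total.

Try each way of splitting the stops between the two vehicles (each non-empty) and, for each split, find the best tour for each vehicle:
  {#101} + {#102, #103, #104, #105}: 8 + 68 = 76
  {#102} + {#101, #103, #104, #105}: 42 + 46 = 88
  {#101, #102} + {#103, #104, #105}: 44 + 44 = 88
  {#103} + {#101, #102, #104, #105}: 34 + 44 = 78
  {#101, #103} + {#102, #104, #105}: 36 + 42 = 78
  {#102, #103} + {#101, #104, #105}: 68 + 20 = 88
  … (15 splits in total)
Best: vehicle 1 Base → #101 → Base = 8; vehicle 2 Base → #103 → #102 → #104 → #105 → Base = 68; combined 76.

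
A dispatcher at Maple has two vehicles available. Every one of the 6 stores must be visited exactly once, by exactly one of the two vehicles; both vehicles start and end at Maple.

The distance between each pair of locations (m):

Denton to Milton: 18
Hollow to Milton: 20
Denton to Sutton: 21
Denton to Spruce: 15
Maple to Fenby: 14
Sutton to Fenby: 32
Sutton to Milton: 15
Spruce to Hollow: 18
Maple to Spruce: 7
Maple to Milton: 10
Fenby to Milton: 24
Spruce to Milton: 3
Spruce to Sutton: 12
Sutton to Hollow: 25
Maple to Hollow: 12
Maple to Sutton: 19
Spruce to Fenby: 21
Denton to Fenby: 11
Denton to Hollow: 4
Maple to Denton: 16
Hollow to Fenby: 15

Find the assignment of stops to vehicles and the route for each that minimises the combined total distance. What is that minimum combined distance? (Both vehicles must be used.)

There are 2^5 − 1 = 31 ways to divide the 6 stops into two non-empty groups. For each, the best each vehicle can do is its own shortest tour through its group:
  {Denton} + {Spruce, Sutton, Hollow, Fenby, Milton}: 32 + 79 = 111
  {Spruce} + {Denton, Sutton, Hollow, Fenby, Milton}: 14 + 79 = 93
  {Denton, Spruce} + {Sutton, Hollow, Fenby, Milton}: 38 + 79 = 117
  {Sutton} + {Denton, Spruce, Hollow, Fenby, Milton}: 38 + 59 = 97
  {Denton, Sutton} + {Spruce, Hollow, Fenby, Milton}: 56 + 59 = 115
  {Spruce, Sutton} + {Denton, Hollow, Fenby, Milton}: 38 + 59 = 97
  … (31 splits in total)
  {Denton, Hollow, Fenby} + {Spruce, Sutton, Milton}: 41 + 44 = 85  ← best
Best: vehicle 1 Maple → Hollow → Denton → Fenby → Maple = 41; vehicle 2 Maple → Spruce → Sutton → Milton → Maple = 44; combined 85.

85 m — the smallest possible combined total.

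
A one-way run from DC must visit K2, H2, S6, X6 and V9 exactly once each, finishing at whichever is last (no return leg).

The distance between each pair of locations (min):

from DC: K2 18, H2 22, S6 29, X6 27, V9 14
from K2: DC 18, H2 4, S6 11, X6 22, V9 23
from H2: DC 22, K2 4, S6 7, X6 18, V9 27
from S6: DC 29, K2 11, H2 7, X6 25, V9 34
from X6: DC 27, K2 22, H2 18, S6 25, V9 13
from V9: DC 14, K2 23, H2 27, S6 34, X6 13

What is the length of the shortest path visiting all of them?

There are 5! = 120 possible orderings.
DC → K2 → H2 → S6 → X6 → V9: 18+4+7+25+13 = 67
DC → K2 → H2 → S6 → V9 → X6: 18+4+7+34+13 = 76
DC → K2 → H2 → X6 → S6 → V9: 18+4+18+25+34 = 99
DC → K2 → H2 → X6 → V9 → S6: 18+4+18+13+34 = 87
DC → K2 → H2 → V9 → S6 → X6: 18+4+27+34+25 = 108
DC → K2 → H2 → V9 → X6 → S6: 18+4+27+13+25 = 87
DC → K2 → S6 → H2 → X6 → V9: 18+11+7+18+13 = 67
DC → K2 → S6 → H2 → V9 → X6: 18+11+7+27+13 = 76
DC → K2 → S6 → X6 → H2 → V9: 18+11+25+18+27 = 99
DC → K2 → S6 → X6 → V9 → H2: 18+11+25+13+27 = 94
DC → K2 → S6 → V9 → H2 → X6: 18+11+34+27+18 = 108
DC → K2 → S6 → V9 → X6 → H2: 18+11+34+13+18 = 94
DC → K2 → X6 → H2 → S6 → V9: 18+22+18+7+34 = 99
DC → K2 → X6 → H2 → V9 → S6: 18+22+18+27+34 = 119
… (106 more)
DC → V9 → X6 → K2 → H2 → S6: 14+13+22+4+7 = 60  ← best
The minimum is 60.
One shortest path: DC → V9 → X6 → K2 → H2 → S6.

60 min — the minimum one-way total.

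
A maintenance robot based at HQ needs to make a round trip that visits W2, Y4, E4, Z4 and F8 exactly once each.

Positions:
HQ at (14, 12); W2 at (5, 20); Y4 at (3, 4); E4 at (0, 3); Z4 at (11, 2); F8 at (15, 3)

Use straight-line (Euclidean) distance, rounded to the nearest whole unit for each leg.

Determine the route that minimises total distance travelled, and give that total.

54 — the shortest possible round trip.

With 5 stops there are 5!/2 = 60 distinct round trips (a route and its reverse cost the same).
HQ - W2 - Y4 - E4 - Z4 - F8 - HQ: 12+16+3+11+4+9 = 55
HQ - W2 - Y4 - E4 - F8 - Z4 - HQ: 12+16+3+15+4+10 = 60
HQ - W2 - Y4 - Z4 - E4 - F8 - HQ: 12+16+8+11+15+9 = 71
HQ - W2 - Y4 - Z4 - F8 - E4 - HQ: 12+16+8+4+15+17 = 72
HQ - W2 - Y4 - F8 - E4 - Z4 - HQ: 12+16+12+15+11+10 = 76
HQ - W2 - Y4 - F8 - Z4 - E4 - HQ: 12+16+12+4+11+17 = 72
HQ - W2 - E4 - Y4 - Z4 - F8 - HQ: 12+18+3+8+4+9 = 54
HQ - W2 - E4 - Y4 - F8 - Z4 - HQ: 12+18+3+12+4+10 = 59
HQ - W2 - E4 - Z4 - Y4 - F8 - HQ: 12+18+11+8+12+9 = 70
HQ - W2 - E4 - Z4 - F8 - Y4 - HQ: 12+18+11+4+12+14 = 71
HQ - W2 - E4 - F8 - Y4 - Z4 - HQ: 12+18+15+12+8+10 = 75
HQ - W2 - E4 - F8 - Z4 - Y4 - HQ: 12+18+15+4+8+14 = 71
HQ - W2 - Z4 - Y4 - E4 - F8 - HQ: 12+19+8+3+15+9 = 66
HQ - W2 - Z4 - Y4 - F8 - E4 - HQ: 12+19+8+12+15+17 = 83
… (46 more)
The minimum is 54.
One optimal route: HQ → W2 → E4 → Y4 → Z4 → F8 → HQ (or its reverse).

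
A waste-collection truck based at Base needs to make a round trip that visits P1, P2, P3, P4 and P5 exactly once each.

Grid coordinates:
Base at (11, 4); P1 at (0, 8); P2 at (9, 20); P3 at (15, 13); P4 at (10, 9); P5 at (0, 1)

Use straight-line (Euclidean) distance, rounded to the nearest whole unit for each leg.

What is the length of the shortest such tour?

Base→P1→P2→P3→P4→P5→Base: 12+15+9+6+13+11 = 66
Base→P1→P2→P3→P5→P4→Base: 12+15+9+19+13+5 = 73
Base→P1→P2→P4→P3→P5→Base: 12+15+11+6+19+11 = 74
Base→P1→P2→P4→P5→P3→Base: 12+15+11+13+19+10 = 80
Base→P1→P2→P5→P3→P4→Base: 12+15+21+19+6+5 = 78
Base→P1→P2→P5→P4→P3→Base: 12+15+21+13+6+10 = 77
Base→P1→P3→P2→P4→P5→Base: 12+16+9+11+13+11 = 72
Base→P1→P3→P2→P5→P4→Base: 12+16+9+21+13+5 = 76
Base→P1→P3→P4→P2→P5→Base: 12+16+6+11+21+11 = 77
Base→P1→P3→P4→P5→P2→Base: 12+16+6+13+21+16 = 84
Base→P1→P3→P5→P2→P4→Base: 12+16+19+21+11+5 = 84
Base→P1→P3→P5→P4→P2→Base: 12+16+19+13+11+16 = 87
Base→P1→P4→P2→P3→P5→Base: 12+10+11+9+19+11 = 72
Base→P1→P4→P2→P5→P3→Base: 12+10+11+21+19+10 = 83
… (46 more)
Base→P4→P3→P2→P1→P5→Base: 5+6+9+15+7+11 = 53  ← best
The minimum is 53.
One optimal route: Base → P4 → P3 → P2 → P1 → P5 → Base (or its reverse).

Minimum total distance: 53.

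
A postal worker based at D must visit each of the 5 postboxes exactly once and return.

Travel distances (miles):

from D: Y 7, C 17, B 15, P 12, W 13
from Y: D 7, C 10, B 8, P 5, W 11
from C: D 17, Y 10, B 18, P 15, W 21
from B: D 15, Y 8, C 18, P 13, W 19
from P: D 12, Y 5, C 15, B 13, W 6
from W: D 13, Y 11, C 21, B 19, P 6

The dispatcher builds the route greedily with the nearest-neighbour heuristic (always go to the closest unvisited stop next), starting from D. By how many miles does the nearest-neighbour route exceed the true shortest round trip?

The nearest-neighbour route is 5 miles longer than optimal.

From D: Y=7, P=12, W=13, B=15, C=17 → choose Y (7).
From Y: P=5, B=8, C=10, W=11 → choose P (5).
From P: W=6, B=13, C=15 → choose W (6).
From W: B=19, C=21 → choose B (19).
From B: C=18 → choose C (18).
NN route D → Y → P → W → B → C → D costs 72.
Optimal: D → Y → C → B → P → W → D costs 67 (by enumerating all 60 distinct tours).
Excess = 72 − 67 = 5.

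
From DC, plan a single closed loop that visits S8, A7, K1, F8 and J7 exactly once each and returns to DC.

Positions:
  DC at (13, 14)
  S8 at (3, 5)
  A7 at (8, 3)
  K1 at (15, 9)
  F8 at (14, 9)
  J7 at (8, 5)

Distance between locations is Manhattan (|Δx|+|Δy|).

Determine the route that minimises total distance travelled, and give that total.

Minimum total distance: 46.

With 5 stops there are 5!/2 = 60 distinct round trips (a route and its reverse cost the same).
DC-S8-A7-K1-F8-J7-DC: 19+7+13+1+10+14 = 64
DC-S8-A7-K1-J7-F8-DC: 19+7+13+11+10+6 = 66
DC-S8-A7-F8-K1-J7-DC: 19+7+12+1+11+14 = 64
DC-S8-A7-F8-J7-K1-DC: 19+7+12+10+11+7 = 66
DC-S8-A7-J7-K1-F8-DC: 19+7+2+11+1+6 = 46
DC-S8-A7-J7-F8-K1-DC: 19+7+2+10+1+7 = 46
DC-S8-K1-A7-F8-J7-DC: 19+16+13+12+10+14 = 84
DC-S8-K1-A7-J7-F8-DC: 19+16+13+2+10+6 = 66
DC-S8-K1-F8-A7-J7-DC: 19+16+1+12+2+14 = 64
DC-S8-K1-F8-J7-A7-DC: 19+16+1+10+2+16 = 64
DC-S8-K1-J7-A7-F8-DC: 19+16+11+2+12+6 = 66
DC-S8-K1-J7-F8-A7-DC: 19+16+11+10+12+16 = 84
DC-S8-F8-A7-K1-J7-DC: 19+15+12+13+11+14 = 84
DC-S8-F8-A7-J7-K1-DC: 19+15+12+2+11+7 = 66
… (46 more)
The minimum is 46.
One optimal route: DC → S8 → A7 → J7 → K1 → F8 → DC (or its reverse).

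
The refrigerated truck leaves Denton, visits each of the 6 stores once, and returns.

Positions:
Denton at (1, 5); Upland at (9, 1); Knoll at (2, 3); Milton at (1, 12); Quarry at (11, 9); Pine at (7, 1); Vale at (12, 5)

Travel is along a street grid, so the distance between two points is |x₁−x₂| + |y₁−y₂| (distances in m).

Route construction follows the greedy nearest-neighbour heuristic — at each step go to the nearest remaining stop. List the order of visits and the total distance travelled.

Denton → [Knoll:3 / Milton:7 / Pine:10 / Vale:11 / Upland:12 / Quarry:14] → Knoll (3)
Knoll → [Pine:7 / Upland:9 / Milton:10 / Vale:12 / Quarry:15] → Pine (7)
Pine → [Upland:2 / Vale:9 / Quarry:12 / Milton:17] → Upland (2)
Upland → [Vale:7 / Quarry:10 / Milton:19] → Vale (7)
Vale → [Quarry:5 / Milton:18] → Quarry (5)
Quarry → [Milton:13] → Milton (13)
Return Milton→Denton: 7.
Total = 3 + 7 + 2 + 7 + 5 + 13 + 7 = 44.

44 m along Denton → Knoll → Pine → Upland → Vale → Quarry → Milton → Denton.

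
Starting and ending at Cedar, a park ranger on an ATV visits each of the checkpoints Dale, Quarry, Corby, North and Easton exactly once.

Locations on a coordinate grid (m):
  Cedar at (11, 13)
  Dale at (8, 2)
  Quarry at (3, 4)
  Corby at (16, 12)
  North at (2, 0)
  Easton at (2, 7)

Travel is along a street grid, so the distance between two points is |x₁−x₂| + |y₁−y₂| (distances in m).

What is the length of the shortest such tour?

With 5 stops there are 5!/2 = 60 distinct round trips (a route and its reverse cost the same).
Cedar-Dale-Quarry-Corby-North-Easton-Cedar: 14+7+21+26+7+15 = 90
Cedar-Dale-Quarry-Corby-Easton-North-Cedar: 14+7+21+19+7+22 = 90
Cedar-Dale-Quarry-North-Corby-Easton-Cedar: 14+7+5+26+19+15 = 86
Cedar-Dale-Quarry-North-Easton-Corby-Cedar: 14+7+5+7+19+6 = 58
Cedar-Dale-Quarry-Easton-Corby-North-Cedar: 14+7+4+19+26+22 = 92
Cedar-Dale-Quarry-Easton-North-Corby-Cedar: 14+7+4+7+26+6 = 64
Cedar-Dale-Corby-Quarry-North-Easton-Cedar: 14+18+21+5+7+15 = 80
Cedar-Dale-Corby-Quarry-Easton-North-Cedar: 14+18+21+4+7+22 = 86
Cedar-Dale-Corby-North-Quarry-Easton-Cedar: 14+18+26+5+4+15 = 82
Cedar-Dale-Corby-North-Easton-Quarry-Cedar: 14+18+26+7+4+17 = 86
Cedar-Dale-Corby-Easton-Quarry-North-Cedar: 14+18+19+4+5+22 = 82
Cedar-Dale-Corby-Easton-North-Quarry-Cedar: 14+18+19+7+5+17 = 80
Cedar-Dale-North-Quarry-Corby-Easton-Cedar: 14+8+5+21+19+15 = 82
Cedar-Dale-North-Quarry-Easton-Corby-Cedar: 14+8+5+4+19+6 = 56
… (46 more)
The minimum is 56.
One optimal route: Cedar → Dale → North → Quarry → Easton → Corby → Cedar (or its reverse).

Minimum total distance: 56 m.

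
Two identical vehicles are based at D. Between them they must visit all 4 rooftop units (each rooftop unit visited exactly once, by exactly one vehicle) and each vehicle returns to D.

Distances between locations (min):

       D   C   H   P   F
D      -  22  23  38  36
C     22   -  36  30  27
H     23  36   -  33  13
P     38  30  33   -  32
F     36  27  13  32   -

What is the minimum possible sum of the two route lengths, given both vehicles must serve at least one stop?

Check every non-empty split of the stops between the two vehicles; for each half take its own optimal tour:
  {C} + {H, P, F}: 44 + 106 = 150
  {H} + {C, P, F}: 46 + 119 = 165
  {C, H} + {P, F}: 81 + 106 = 187
  {P} + {C, H, F}: 76 + 85 = 161
  {C, P} + {H, F}: 90 + 72 = 162
  {H, P} + {C, F}: 94 + 85 = 179
  … (7 splits in total)
Best: vehicle 1 D → C → D = 44; vehicle 2 D → H → F → P → D = 106; combined 150.

150 min — the smallest possible combined total.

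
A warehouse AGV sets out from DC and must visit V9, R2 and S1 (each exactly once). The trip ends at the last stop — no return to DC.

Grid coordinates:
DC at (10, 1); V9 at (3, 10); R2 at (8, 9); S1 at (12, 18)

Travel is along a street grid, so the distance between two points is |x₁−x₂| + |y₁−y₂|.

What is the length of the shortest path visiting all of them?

There are 3! = 6 possible orderings.
DC → V9 → R2 → S1: 16+6+13 = 35
DC → V9 → S1 → R2: 16+17+13 = 46
DC → R2 → V9 → S1: 10+6+17 = 33
DC → R2 → S1 → V9: 10+13+17 = 40
DC → S1 → V9 → R2: 19+17+6 = 42
DC → S1 → R2 → V9: 19+13+6 = 38
The minimum is 33.
One shortest path: DC → R2 → V9 → S1.

33 — the minimum one-way total.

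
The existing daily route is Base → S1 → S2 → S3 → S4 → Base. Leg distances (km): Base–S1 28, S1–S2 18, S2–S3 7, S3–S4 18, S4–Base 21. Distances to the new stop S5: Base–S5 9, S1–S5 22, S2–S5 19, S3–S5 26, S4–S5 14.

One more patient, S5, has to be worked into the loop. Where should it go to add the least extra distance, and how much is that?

Adding 2 km by placing S5 on the S4–Base leg.

Insertion cost between consecutive stops i–j is d(i,S5) + d(S5,j) − d(i,j):
  between Base and S1: 9 + 22 − 28 = 3
  between S1 and S2: 22 + 19 − 18 = 23
  between S2 and S3: 19 + 26 − 7 = 38
  between S3 and S4: 26 + 14 − 18 = 22
  between S4 and Base: 14 + 9 − 21 = 2
Cheapest insertion is between S4 and Base, adding 2.
New total = 92 + 2 = 94.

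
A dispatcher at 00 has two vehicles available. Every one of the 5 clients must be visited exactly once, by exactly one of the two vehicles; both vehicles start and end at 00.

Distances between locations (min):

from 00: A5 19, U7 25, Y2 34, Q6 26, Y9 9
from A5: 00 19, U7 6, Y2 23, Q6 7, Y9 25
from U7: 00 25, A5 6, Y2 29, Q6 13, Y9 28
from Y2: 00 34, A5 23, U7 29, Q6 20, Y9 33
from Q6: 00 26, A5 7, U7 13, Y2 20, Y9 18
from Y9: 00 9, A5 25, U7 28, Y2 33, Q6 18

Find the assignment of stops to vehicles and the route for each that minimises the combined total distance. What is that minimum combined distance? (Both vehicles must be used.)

Minimum combined distance: 110 min.

Try each way of splitting the stops between the two vehicles (each non-empty) and, for each split, find the best tour for each vehicle:
  {A5} + {U7, Y2, Q6, Y9}: 38 + 100 = 138
  {U7} + {A5, Y2, Q6, Y9}: 50 + 88 = 138
  {A5, U7} + {Y2, Q6, Y9}: 50 + 81 = 131
  {Y2} + {A5, U7, Q6, Y9}: 68 + 65 = 133
  {A5, Y2} + {U7, Q6, Y9}: 76 + 65 = 141
  {U7, Y2} + {A5, Q6, Y9}: 88 + 53 = 141
  … (15 splits in total)
  {A5, U7, Y2, Q6} + {Y9}: 92 + 18 = 110  ← best
Best: vehicle 1 00 → A5 → U7 → Q6 → Y2 → 00 = 92; vehicle 2 00 → Y9 → 00 = 18; combined 110.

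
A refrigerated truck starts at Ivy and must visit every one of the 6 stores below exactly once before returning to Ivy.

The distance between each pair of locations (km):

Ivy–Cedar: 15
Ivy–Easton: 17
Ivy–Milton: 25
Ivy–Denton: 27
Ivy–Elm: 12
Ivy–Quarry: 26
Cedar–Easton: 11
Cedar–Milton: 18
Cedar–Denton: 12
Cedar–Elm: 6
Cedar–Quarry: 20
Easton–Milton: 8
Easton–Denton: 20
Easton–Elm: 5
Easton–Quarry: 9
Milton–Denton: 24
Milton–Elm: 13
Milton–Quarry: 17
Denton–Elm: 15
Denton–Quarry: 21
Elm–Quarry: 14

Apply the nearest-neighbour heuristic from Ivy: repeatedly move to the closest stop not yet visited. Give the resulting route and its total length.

At Ivy the remaining stops are Elm 12, Cedar 15, Easton 17, Milton 25, Quarry 26, Denton 27; go to Elm.
At Elm the remaining stops are Easton 5, Cedar 6, Milton 13, Quarry 14, Denton 15; go to Easton.
At Easton the remaining stops are Milton 8, Quarry 9, Cedar 11, Denton 20; go to Milton.
At Milton the remaining stops are Quarry 17, Cedar 18, Denton 24; go to Quarry.
At Quarry the remaining stops are Cedar 20, Denton 21; go to Cedar.
At Cedar the remaining stops are Denton 12; go to Denton.
Return Denton→Ivy: 27.
Total = 12 + 5 + 8 + 17 + 20 + 12 + 27 = 101.

Nearest-neighbour total = 101 km; route Ivy → Elm → Easton → Milton → Quarry → Cedar → Denton → Ivy.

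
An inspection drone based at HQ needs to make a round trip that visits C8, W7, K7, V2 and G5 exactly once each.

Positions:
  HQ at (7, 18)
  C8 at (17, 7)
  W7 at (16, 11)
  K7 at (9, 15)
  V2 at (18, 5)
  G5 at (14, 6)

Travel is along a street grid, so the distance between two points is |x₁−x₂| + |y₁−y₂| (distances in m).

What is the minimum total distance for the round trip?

There are 60 distinct closed tours to check (reversals are equivalent).
HQ→C8→W7→K7→V2→G5→HQ: 21+5+11+19+5+19 = 80
HQ→C8→W7→K7→G5→V2→HQ: 21+5+11+14+5+24 = 80
HQ→C8→W7→V2→K7→G5→HQ: 21+5+8+19+14+19 = 86
HQ→C8→W7→V2→G5→K7→HQ: 21+5+8+5+14+5 = 58
HQ→C8→W7→G5→K7→V2→HQ: 21+5+7+14+19+24 = 90
HQ→C8→W7→G5→V2→K7→HQ: 21+5+7+5+19+5 = 62
HQ→C8→K7→W7→V2→G5→HQ: 21+16+11+8+5+19 = 80
HQ→C8→K7→W7→G5→V2→HQ: 21+16+11+7+5+24 = 84
HQ→C8→K7→V2→W7→G5→HQ: 21+16+19+8+7+19 = 90
HQ→C8→K7→V2→G5→W7→HQ: 21+16+19+5+7+16 = 84
HQ→C8→K7→G5→W7→V2→HQ: 21+16+14+7+8+24 = 90
HQ→C8→K7→G5→V2→W7→HQ: 21+16+14+5+8+16 = 80
HQ→C8→V2→W7→K7→G5→HQ: 21+3+8+11+14+19 = 76
HQ→C8→V2→W7→G5→K7→HQ: 21+3+8+7+14+5 = 58
… (46 more)
HQ→W7→C8→V2→G5→K7→HQ: 16+5+3+5+14+5 = 48  ← best
The minimum is 48.
One optimal route: HQ → W7 → C8 → V2 → G5 → K7 → HQ (or its reverse).

Shortest round trip = 48 m.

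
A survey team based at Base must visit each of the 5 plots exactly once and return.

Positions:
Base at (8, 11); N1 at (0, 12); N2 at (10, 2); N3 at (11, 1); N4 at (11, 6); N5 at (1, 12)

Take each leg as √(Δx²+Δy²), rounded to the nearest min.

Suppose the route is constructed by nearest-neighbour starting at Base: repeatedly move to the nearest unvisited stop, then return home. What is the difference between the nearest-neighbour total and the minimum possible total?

From Base: N4=6, N5=7, N1=8, N2=9, N3=10 → choose N4 (6).
From N4: N2=4, N3=5, N5=12, N1=13 → choose N2 (4).
From N2: N3=1, N5=13, N1=14 → choose N3 (1).
From N3: N5=15, N1=16 → choose N5 (15).
From N5: N1=1 → choose N1 (1).
NN route Base → N4 → N2 → N3 → N5 → N1 → Base costs 35.
Optimal: Base → N1 → N5 → N2 → N3 → N4 → Base costs 34 (by enumerating all 60 distinct tours).
Excess = 35 − 34 = 1.

The nearest-neighbour route is 1 min longer than optimal.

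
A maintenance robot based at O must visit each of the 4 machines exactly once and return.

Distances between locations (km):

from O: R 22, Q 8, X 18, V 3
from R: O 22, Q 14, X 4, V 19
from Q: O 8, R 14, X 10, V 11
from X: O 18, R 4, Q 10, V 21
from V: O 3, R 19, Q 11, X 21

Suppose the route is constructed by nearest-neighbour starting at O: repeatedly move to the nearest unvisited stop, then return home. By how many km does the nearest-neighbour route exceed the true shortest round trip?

The nearest-neighbour route is 6 km longer than optimal.

O: V=3, Q=8, X=18, R=22 ⇒ V
V: Q=11, R=19, X=21 ⇒ Q
Q: X=10, R=14 ⇒ X
X: R=4 ⇒ R
NN route O → V → Q → X → R → O costs 50.
Optimal: O → Q → X → R → V → O costs 44 (by enumerating all 12 distinct tours).
Excess = 50 − 44 = 6.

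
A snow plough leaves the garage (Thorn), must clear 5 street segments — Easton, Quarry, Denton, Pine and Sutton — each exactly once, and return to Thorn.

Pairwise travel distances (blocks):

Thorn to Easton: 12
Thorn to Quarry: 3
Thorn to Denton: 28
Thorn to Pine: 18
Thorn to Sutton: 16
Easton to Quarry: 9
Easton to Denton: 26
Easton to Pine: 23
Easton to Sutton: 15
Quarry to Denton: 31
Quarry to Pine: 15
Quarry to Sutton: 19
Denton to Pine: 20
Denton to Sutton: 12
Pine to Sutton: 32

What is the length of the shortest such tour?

Thorn-Easton-Quarry-Denton-Pine-Sutton-Thorn: 12+9+31+20+32+16 = 120
Thorn-Easton-Quarry-Denton-Sutton-Pine-Thorn: 12+9+31+12+32+18 = 114
Thorn-Easton-Quarry-Pine-Denton-Sutton-Thorn: 12+9+15+20+12+16 = 84
Thorn-Easton-Quarry-Pine-Sutton-Denton-Thorn: 12+9+15+32+12+28 = 108
Thorn-Easton-Quarry-Sutton-Denton-Pine-Thorn: 12+9+19+12+20+18 = 90
Thorn-Easton-Quarry-Sutton-Pine-Denton-Thorn: 12+9+19+32+20+28 = 120
Thorn-Easton-Denton-Quarry-Pine-Sutton-Thorn: 12+26+31+15+32+16 = 132
Thorn-Easton-Denton-Quarry-Sutton-Pine-Thorn: 12+26+31+19+32+18 = 138
Thorn-Easton-Denton-Pine-Quarry-Sutton-Thorn: 12+26+20+15+19+16 = 108
Thorn-Easton-Denton-Pine-Sutton-Quarry-Thorn: 12+26+20+32+19+3 = 112
Thorn-Easton-Denton-Sutton-Quarry-Pine-Thorn: 12+26+12+19+15+18 = 102
Thorn-Easton-Denton-Sutton-Pine-Quarry-Thorn: 12+26+12+32+15+3 = 100
Thorn-Easton-Pine-Quarry-Denton-Sutton-Thorn: 12+23+15+31+12+16 = 109
Thorn-Easton-Pine-Quarry-Sutton-Denton-Thorn: 12+23+15+19+12+28 = 109
… (46 more)
Thorn-Easton-Sutton-Denton-Pine-Quarry-Thorn: 12+15+12+20+15+3 = 77  ← best
The minimum is 77.
One optimal route: Thorn → Easton → Sutton → Denton → Pine → Quarry → Thorn (or its reverse).

Shortest round trip = 77 blocks.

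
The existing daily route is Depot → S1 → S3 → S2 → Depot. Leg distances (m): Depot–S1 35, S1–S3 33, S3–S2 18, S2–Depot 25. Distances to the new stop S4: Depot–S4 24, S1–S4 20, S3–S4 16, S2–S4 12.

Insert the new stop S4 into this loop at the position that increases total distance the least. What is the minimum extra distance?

Insertion cost between consecutive stops i–j is d(i,S4) + d(S4,j) − d(i,j):
  between Depot and S1: 24 + 20 − 35 = 9
  between S1 and S3: 20 + 16 − 33 = 3
  between S3 and S2: 16 + 12 − 18 = 10
  between S2 and Depot: 12 + 24 − 25 = 11
Cheapest insertion is between S1 and S3, adding 3.
New total = 111 + 3 = 114.

Adding 3 m by placing S4 on the S1–S3 leg.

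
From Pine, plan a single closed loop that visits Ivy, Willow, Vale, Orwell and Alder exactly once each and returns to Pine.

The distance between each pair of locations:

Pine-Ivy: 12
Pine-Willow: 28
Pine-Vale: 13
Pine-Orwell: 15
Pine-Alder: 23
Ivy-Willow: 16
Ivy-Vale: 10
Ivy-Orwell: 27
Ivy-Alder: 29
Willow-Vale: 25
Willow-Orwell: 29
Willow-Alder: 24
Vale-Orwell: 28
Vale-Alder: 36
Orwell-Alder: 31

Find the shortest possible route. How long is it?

Shortest round trip = 109.

There are 60 distinct closed tours to check (reversals are equivalent).
Pine - Ivy - Willow - Vale - Orwell - Alder - Pine: 12+16+25+28+31+23 = 135
Pine - Ivy - Willow - Vale - Alder - Orwell - Pine: 12+16+25+36+31+15 = 135
Pine - Ivy - Willow - Orwell - Vale - Alder - Pine: 12+16+29+28+36+23 = 144
Pine - Ivy - Willow - Orwell - Alder - Vale - Pine: 12+16+29+31+36+13 = 137
Pine - Ivy - Willow - Alder - Vale - Orwell - Pine: 12+16+24+36+28+15 = 131
Pine - Ivy - Willow - Alder - Orwell - Vale - Pine: 12+16+24+31+28+13 = 124
Pine - Ivy - Vale - Willow - Orwell - Alder - Pine: 12+10+25+29+31+23 = 130
Pine - Ivy - Vale - Willow - Alder - Orwell - Pine: 12+10+25+24+31+15 = 117
Pine - Ivy - Vale - Orwell - Willow - Alder - Pine: 12+10+28+29+24+23 = 126
Pine - Ivy - Vale - Orwell - Alder - Willow - Pine: 12+10+28+31+24+28 = 133
Pine - Ivy - Vale - Alder - Willow - Orwell - Pine: 12+10+36+24+29+15 = 126
Pine - Ivy - Vale - Alder - Orwell - Willow - Pine: 12+10+36+31+29+28 = 146
Pine - Ivy - Orwell - Willow - Vale - Alder - Pine: 12+27+29+25+36+23 = 152
Pine - Ivy - Orwell - Willow - Alder - Vale - Pine: 12+27+29+24+36+13 = 141
… (46 more)
Pine - Vale - Ivy - Willow - Alder - Orwell - Pine: 13+10+16+24+31+15 = 109  ← best
The minimum is 109.
One optimal route: Pine → Vale → Ivy → Willow → Alder → Orwell → Pine (or its reverse).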